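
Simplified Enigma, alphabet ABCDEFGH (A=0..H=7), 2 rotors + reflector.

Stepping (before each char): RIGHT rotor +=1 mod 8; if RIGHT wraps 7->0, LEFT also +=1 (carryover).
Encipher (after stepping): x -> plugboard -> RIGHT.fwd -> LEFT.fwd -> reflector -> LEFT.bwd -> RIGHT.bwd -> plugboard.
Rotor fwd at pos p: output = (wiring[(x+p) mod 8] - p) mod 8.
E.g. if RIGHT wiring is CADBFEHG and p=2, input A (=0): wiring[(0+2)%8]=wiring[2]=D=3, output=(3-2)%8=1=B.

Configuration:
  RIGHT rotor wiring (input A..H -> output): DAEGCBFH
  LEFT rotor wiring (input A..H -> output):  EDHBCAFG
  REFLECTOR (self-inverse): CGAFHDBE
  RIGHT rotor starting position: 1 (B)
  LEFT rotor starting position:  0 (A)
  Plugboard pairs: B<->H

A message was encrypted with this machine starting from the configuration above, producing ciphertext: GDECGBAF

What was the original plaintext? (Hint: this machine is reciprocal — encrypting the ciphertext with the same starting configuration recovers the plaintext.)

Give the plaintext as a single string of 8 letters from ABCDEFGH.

Answer: BFDHCCFC

Derivation:
Char 1 ('G'): step: R->2, L=0; G->plug->G->R->B->L->D->refl->F->L'->G->R'->H->plug->B
Char 2 ('D'): step: R->3, L=0; D->plug->D->R->C->L->H->refl->E->L'->A->R'->F->plug->F
Char 3 ('E'): step: R->4, L=0; E->plug->E->R->H->L->G->refl->B->L'->D->R'->D->plug->D
Char 4 ('C'): step: R->5, L=0; C->plug->C->R->C->L->H->refl->E->L'->A->R'->B->plug->H
Char 5 ('G'): step: R->6, L=0; G->plug->G->R->E->L->C->refl->A->L'->F->R'->C->plug->C
Char 6 ('B'): step: R->7, L=0; B->plug->H->R->G->L->F->refl->D->L'->B->R'->C->plug->C
Char 7 ('A'): step: R->0, L->1 (L advanced); A->plug->A->R->D->L->B->refl->G->L'->B->R'->F->plug->F
Char 8 ('F'): step: R->1, L=1; F->plug->F->R->E->L->H->refl->E->L'->F->R'->C->plug->C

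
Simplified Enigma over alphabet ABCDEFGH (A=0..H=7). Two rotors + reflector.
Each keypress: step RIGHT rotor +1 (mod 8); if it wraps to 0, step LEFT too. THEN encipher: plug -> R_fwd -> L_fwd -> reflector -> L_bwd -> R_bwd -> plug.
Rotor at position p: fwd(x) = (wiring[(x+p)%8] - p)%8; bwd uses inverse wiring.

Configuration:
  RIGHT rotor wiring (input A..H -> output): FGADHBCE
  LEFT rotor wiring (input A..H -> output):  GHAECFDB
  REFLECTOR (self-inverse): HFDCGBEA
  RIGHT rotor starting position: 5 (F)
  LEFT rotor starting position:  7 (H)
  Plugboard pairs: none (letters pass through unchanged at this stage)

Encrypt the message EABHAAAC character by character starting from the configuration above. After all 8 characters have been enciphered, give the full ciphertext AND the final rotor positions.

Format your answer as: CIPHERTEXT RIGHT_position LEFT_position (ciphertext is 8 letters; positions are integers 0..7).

Answer: GFHDHGDB 5 0

Derivation:
Char 1 ('E'): step: R->6, L=7; E->plug->E->R->C->L->A->refl->H->L'->B->R'->G->plug->G
Char 2 ('A'): step: R->7, L=7; A->plug->A->R->F->L->D->refl->C->L'->A->R'->F->plug->F
Char 3 ('B'): step: R->0, L->0 (L advanced); B->plug->B->R->G->L->D->refl->C->L'->E->R'->H->plug->H
Char 4 ('H'): step: R->1, L=0; H->plug->H->R->E->L->C->refl->D->L'->G->R'->D->plug->D
Char 5 ('A'): step: R->2, L=0; A->plug->A->R->G->L->D->refl->C->L'->E->R'->H->plug->H
Char 6 ('A'): step: R->3, L=0; A->plug->A->R->A->L->G->refl->E->L'->D->R'->G->plug->G
Char 7 ('A'): step: R->4, L=0; A->plug->A->R->D->L->E->refl->G->L'->A->R'->D->plug->D
Char 8 ('C'): step: R->5, L=0; C->plug->C->R->H->L->B->refl->F->L'->F->R'->B->plug->B
Final: ciphertext=GFHDHGDB, RIGHT=5, LEFT=0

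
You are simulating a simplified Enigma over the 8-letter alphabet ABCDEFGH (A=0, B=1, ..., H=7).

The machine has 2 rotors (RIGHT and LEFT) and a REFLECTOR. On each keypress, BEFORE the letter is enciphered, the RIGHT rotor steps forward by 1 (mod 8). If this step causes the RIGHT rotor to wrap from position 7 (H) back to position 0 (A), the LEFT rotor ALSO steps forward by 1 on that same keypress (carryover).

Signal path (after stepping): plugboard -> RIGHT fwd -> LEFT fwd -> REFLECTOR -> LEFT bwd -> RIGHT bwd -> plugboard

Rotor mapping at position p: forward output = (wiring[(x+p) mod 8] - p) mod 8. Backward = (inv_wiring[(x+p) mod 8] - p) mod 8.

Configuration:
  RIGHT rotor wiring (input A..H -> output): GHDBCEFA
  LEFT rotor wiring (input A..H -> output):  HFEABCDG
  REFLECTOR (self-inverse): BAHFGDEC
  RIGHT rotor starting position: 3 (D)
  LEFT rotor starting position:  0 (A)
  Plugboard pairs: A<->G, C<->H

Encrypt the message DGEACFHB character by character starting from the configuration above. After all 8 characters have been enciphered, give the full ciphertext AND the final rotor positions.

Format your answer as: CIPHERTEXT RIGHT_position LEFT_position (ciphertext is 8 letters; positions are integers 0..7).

Char 1 ('D'): step: R->4, L=0; D->plug->D->R->E->L->B->refl->A->L'->D->R'->F->plug->F
Char 2 ('G'): step: R->5, L=0; G->plug->A->R->H->L->G->refl->E->L'->C->R'->E->plug->E
Char 3 ('E'): step: R->6, L=0; E->plug->E->R->F->L->C->refl->H->L'->A->R'->C->plug->H
Char 4 ('A'): step: R->7, L=0; A->plug->G->R->F->L->C->refl->H->L'->A->R'->C->plug->H
Char 5 ('C'): step: R->0, L->1 (L advanced); C->plug->H->R->A->L->E->refl->G->L'->H->R'->B->plug->B
Char 6 ('F'): step: R->1, L=1; F->plug->F->R->E->L->B->refl->A->L'->D->R'->E->plug->E
Char 7 ('H'): step: R->2, L=1; H->plug->C->R->A->L->E->refl->G->L'->H->R'->B->plug->B
Char 8 ('B'): step: R->3, L=1; B->plug->B->R->H->L->G->refl->E->L'->A->R'->H->plug->C
Final: ciphertext=FEHHBEBC, RIGHT=3, LEFT=1

Answer: FEHHBEBC 3 1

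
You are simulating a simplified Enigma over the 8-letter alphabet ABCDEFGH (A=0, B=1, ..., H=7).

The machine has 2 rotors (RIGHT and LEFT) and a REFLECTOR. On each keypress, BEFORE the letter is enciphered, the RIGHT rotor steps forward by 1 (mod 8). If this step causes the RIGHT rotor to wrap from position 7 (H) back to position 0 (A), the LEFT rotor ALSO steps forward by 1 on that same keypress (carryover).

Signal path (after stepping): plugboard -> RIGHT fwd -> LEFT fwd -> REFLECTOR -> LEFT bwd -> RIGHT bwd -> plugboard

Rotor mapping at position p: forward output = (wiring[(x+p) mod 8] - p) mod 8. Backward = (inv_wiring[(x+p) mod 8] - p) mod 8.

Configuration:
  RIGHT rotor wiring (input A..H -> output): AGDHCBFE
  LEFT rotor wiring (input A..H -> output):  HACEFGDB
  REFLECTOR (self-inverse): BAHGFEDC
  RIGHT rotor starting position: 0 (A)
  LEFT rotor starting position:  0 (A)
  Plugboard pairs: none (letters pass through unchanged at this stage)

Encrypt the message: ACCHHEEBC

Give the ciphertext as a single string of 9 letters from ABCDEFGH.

Char 1 ('A'): step: R->1, L=0; A->plug->A->R->F->L->G->refl->D->L'->G->R'->C->plug->C
Char 2 ('C'): step: R->2, L=0; C->plug->C->R->A->L->H->refl->C->L'->C->R'->F->plug->F
Char 3 ('C'): step: R->3, L=0; C->plug->C->R->G->L->D->refl->G->L'->F->R'->F->plug->F
Char 4 ('H'): step: R->4, L=0; H->plug->H->R->D->L->E->refl->F->L'->E->R'->E->plug->E
Char 5 ('H'): step: R->5, L=0; H->plug->H->R->F->L->G->refl->D->L'->G->R'->F->plug->F
Char 6 ('E'): step: R->6, L=0; E->plug->E->R->F->L->G->refl->D->L'->G->R'->B->plug->B
Char 7 ('E'): step: R->7, L=0; E->plug->E->R->A->L->H->refl->C->L'->C->R'->G->plug->G
Char 8 ('B'): step: R->0, L->1 (L advanced); B->plug->B->R->G->L->A->refl->B->L'->B->R'->F->plug->F
Char 9 ('C'): step: R->1, L=1; C->plug->C->R->G->L->A->refl->B->L'->B->R'->D->plug->D

Answer: CFFEFBGFD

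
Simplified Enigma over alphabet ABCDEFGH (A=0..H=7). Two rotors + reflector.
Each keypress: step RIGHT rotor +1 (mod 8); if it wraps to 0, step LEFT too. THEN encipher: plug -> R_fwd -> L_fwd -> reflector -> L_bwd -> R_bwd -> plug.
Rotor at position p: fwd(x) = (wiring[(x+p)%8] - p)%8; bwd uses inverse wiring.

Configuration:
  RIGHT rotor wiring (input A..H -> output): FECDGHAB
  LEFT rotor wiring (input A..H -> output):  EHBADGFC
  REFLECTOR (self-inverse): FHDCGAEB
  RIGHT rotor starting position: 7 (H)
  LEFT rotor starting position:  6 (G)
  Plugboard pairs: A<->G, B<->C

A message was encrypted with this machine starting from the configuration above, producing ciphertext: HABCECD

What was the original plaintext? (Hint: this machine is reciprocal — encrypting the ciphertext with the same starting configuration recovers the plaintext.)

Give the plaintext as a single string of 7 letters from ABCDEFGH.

Answer: BGEGGDE

Derivation:
Char 1 ('H'): step: R->0, L->7 (L advanced); H->plug->H->R->B->L->F->refl->A->L'->C->R'->C->plug->B
Char 2 ('A'): step: R->1, L=7; A->plug->G->R->A->L->D->refl->C->L'->D->R'->A->plug->G
Char 3 ('B'): step: R->2, L=7; B->plug->C->R->E->L->B->refl->H->L'->G->R'->E->plug->E
Char 4 ('C'): step: R->3, L=7; C->plug->B->R->D->L->C->refl->D->L'->A->R'->A->plug->G
Char 5 ('E'): step: R->4, L=7; E->plug->E->R->B->L->F->refl->A->L'->C->R'->A->plug->G
Char 6 ('C'): step: R->5, L=7; C->plug->B->R->D->L->C->refl->D->L'->A->R'->D->plug->D
Char 7 ('D'): step: R->6, L=7; D->plug->D->R->G->L->H->refl->B->L'->E->R'->E->plug->E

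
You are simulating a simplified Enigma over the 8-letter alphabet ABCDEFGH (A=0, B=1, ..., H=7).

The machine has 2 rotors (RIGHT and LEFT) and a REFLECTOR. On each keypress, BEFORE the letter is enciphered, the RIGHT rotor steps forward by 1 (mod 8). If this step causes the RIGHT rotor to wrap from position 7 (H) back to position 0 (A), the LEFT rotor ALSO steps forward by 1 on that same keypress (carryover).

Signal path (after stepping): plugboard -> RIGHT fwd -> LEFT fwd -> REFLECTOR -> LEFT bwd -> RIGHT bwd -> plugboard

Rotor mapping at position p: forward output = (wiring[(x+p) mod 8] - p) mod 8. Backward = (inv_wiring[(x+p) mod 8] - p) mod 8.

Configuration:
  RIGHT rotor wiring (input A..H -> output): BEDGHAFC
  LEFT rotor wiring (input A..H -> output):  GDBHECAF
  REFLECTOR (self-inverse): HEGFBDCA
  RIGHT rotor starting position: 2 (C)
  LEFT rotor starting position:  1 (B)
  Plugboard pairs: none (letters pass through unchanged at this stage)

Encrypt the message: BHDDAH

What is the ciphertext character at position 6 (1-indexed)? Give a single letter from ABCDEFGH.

Char 1 ('B'): step: R->3, L=1; B->plug->B->R->E->L->B->refl->E->L'->G->R'->F->plug->F
Char 2 ('H'): step: R->4, L=1; H->plug->H->R->C->L->G->refl->C->L'->A->R'->F->plug->F
Char 3 ('D'): step: R->5, L=1; D->plug->D->R->E->L->B->refl->E->L'->G->R'->F->plug->F
Char 4 ('D'): step: R->6, L=1; D->plug->D->R->G->L->E->refl->B->L'->E->R'->B->plug->B
Char 5 ('A'): step: R->7, L=1; A->plug->A->R->D->L->D->refl->F->L'->H->R'->E->plug->E
Char 6 ('H'): step: R->0, L->2 (L advanced); H->plug->H->R->C->L->C->refl->G->L'->E->R'->B->plug->B

B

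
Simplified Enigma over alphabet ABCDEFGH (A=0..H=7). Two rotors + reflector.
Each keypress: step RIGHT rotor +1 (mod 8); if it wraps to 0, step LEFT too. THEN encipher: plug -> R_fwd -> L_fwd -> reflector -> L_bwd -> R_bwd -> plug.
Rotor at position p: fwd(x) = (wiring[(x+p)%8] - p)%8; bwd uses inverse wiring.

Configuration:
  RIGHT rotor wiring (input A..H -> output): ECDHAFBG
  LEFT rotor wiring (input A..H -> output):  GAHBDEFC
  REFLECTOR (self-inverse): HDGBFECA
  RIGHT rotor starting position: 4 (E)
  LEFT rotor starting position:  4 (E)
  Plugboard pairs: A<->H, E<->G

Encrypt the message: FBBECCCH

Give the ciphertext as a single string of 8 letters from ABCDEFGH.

Char 1 ('F'): step: R->5, L=4; F->plug->F->R->G->L->D->refl->B->L'->C->R'->G->plug->E
Char 2 ('B'): step: R->6, L=4; B->plug->B->R->A->L->H->refl->A->L'->B->R'->F->plug->F
Char 3 ('B'): step: R->7, L=4; B->plug->B->R->F->L->E->refl->F->L'->H->R'->A->plug->H
Char 4 ('E'): step: R->0, L->5 (L advanced); E->plug->G->R->B->L->A->refl->H->L'->A->R'->E->plug->G
Char 5 ('C'): step: R->1, L=5; C->plug->C->R->G->L->E->refl->F->L'->C->R'->B->plug->B
Char 6 ('C'): step: R->2, L=5; C->plug->C->R->G->L->E->refl->F->L'->C->R'->G->plug->E
Char 7 ('C'): step: R->3, L=5; C->plug->C->R->C->L->F->refl->E->L'->G->R'->D->plug->D
Char 8 ('H'): step: R->4, L=5; H->plug->A->R->E->L->D->refl->B->L'->D->R'->H->plug->A

Answer: EFHGBEDA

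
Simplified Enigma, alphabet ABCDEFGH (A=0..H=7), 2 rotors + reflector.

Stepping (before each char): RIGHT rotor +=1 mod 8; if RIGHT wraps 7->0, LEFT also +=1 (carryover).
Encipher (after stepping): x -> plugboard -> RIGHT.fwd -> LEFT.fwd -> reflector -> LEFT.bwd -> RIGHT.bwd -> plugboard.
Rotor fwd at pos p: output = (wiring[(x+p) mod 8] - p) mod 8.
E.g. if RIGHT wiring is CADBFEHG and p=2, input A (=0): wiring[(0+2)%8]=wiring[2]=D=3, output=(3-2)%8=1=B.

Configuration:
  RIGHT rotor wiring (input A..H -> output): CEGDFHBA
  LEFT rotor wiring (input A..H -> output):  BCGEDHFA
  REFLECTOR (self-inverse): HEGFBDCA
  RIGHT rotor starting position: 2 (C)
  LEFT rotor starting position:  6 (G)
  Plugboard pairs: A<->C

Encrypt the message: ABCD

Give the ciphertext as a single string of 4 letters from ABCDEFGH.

Char 1 ('A'): step: R->3, L=6; A->plug->C->R->E->L->A->refl->H->L'->A->R'->A->plug->C
Char 2 ('B'): step: R->4, L=6; B->plug->B->R->D->L->E->refl->B->L'->H->R'->H->plug->H
Char 3 ('C'): step: R->5, L=6; C->plug->A->R->C->L->D->refl->F->L'->G->R'->G->plug->G
Char 4 ('D'): step: R->6, L=6; D->plug->D->R->G->L->F->refl->D->L'->C->R'->B->plug->B

Answer: CHGB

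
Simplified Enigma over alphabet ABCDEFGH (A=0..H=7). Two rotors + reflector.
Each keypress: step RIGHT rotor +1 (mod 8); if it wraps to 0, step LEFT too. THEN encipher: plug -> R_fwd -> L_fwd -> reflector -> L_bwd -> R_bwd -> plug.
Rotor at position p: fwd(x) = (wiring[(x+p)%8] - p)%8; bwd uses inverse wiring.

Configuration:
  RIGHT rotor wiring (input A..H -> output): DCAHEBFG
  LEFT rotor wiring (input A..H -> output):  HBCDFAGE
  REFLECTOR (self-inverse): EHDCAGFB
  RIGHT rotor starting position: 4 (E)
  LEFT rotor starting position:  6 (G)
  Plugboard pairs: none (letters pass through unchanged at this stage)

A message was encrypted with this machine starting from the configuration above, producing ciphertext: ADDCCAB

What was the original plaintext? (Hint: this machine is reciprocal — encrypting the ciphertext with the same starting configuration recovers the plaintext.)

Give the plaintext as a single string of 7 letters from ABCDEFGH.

Char 1 ('A'): step: R->5, L=6; A->plug->A->R->E->L->E->refl->A->L'->A->R'->B->plug->B
Char 2 ('D'): step: R->6, L=6; D->plug->D->R->E->L->E->refl->A->L'->A->R'->B->plug->B
Char 3 ('D'): step: R->7, L=6; D->plug->D->R->B->L->G->refl->F->L'->F->R'->F->plug->F
Char 4 ('C'): step: R->0, L->7 (L advanced); C->plug->C->R->A->L->F->refl->G->L'->F->R'->G->plug->G
Char 5 ('C'): step: R->1, L=7; C->plug->C->R->G->L->B->refl->H->L'->H->R'->B->plug->B
Char 6 ('A'): step: R->2, L=7; A->plug->A->R->G->L->B->refl->H->L'->H->R'->D->plug->D
Char 7 ('B'): step: R->3, L=7; B->plug->B->R->B->L->A->refl->E->L'->E->R'->A->plug->A

Answer: BBFGBDA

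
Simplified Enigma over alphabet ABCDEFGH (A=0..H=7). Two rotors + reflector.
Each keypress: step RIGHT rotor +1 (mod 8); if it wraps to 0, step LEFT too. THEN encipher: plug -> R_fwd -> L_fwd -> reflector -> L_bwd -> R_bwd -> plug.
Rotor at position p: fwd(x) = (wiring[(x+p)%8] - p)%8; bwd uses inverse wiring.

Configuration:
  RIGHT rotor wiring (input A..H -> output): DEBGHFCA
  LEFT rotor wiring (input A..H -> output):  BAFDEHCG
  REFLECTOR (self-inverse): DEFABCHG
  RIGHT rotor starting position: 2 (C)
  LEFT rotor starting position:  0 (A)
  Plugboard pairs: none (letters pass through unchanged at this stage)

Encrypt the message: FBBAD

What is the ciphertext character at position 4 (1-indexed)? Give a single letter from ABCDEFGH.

Char 1 ('F'): step: R->3, L=0; F->plug->F->R->A->L->B->refl->E->L'->E->R'->B->plug->B
Char 2 ('B'): step: R->4, L=0; B->plug->B->R->B->L->A->refl->D->L'->D->R'->A->plug->A
Char 3 ('B'): step: R->5, L=0; B->plug->B->R->F->L->H->refl->G->L'->H->R'->E->plug->E
Char 4 ('A'): step: R->6, L=0; A->plug->A->R->E->L->E->refl->B->L'->A->R'->F->plug->F

F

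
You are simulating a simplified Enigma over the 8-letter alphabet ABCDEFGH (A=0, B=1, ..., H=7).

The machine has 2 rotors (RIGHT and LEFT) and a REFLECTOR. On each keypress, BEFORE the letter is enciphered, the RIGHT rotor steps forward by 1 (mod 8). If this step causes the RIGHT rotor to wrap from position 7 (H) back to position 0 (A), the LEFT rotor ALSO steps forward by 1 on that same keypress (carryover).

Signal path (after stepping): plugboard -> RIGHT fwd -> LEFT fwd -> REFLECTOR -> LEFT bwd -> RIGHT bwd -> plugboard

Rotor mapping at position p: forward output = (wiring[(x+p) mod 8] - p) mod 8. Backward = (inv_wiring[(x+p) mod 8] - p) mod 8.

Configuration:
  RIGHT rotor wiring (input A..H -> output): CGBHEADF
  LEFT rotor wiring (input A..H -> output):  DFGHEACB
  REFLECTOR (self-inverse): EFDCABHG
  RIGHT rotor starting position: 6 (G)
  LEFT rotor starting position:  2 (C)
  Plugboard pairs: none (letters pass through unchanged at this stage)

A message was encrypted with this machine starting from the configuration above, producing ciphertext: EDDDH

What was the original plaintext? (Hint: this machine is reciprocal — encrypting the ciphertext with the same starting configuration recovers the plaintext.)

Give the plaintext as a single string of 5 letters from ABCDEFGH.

Char 1 ('E'): step: R->7, L=2; E->plug->E->R->A->L->E->refl->A->L'->E->R'->H->plug->H
Char 2 ('D'): step: R->0, L->3 (L advanced); D->plug->D->R->H->L->D->refl->C->L'->G->R'->B->plug->B
Char 3 ('D'): step: R->1, L=3; D->plug->D->R->D->L->H->refl->G->L'->E->R'->G->plug->G
Char 4 ('D'): step: R->2, L=3; D->plug->D->R->G->L->C->refl->D->L'->H->R'->A->plug->A
Char 5 ('H'): step: R->3, L=3; H->plug->H->R->G->L->C->refl->D->L'->H->R'->F->plug->F

Answer: HBGAF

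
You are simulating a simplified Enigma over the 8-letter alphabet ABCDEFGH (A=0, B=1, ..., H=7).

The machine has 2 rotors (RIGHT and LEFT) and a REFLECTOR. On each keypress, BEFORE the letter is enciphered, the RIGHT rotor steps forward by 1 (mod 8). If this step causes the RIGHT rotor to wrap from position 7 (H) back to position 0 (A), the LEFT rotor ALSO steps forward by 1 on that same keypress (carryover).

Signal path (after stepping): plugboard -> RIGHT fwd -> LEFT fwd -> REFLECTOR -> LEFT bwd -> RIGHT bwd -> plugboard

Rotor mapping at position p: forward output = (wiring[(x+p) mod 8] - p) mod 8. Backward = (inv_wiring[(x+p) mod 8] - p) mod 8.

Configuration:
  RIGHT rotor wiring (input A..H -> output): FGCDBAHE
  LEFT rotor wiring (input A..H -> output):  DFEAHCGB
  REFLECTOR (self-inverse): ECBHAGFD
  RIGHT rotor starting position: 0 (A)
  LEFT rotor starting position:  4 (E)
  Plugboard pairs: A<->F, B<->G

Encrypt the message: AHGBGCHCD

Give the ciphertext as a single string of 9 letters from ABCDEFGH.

Answer: EFHHAGEHB

Derivation:
Char 1 ('A'): step: R->1, L=4; A->plug->F->R->G->L->A->refl->E->L'->H->R'->E->plug->E
Char 2 ('H'): step: R->2, L=4; H->plug->H->R->E->L->H->refl->D->L'->A->R'->A->plug->F
Char 3 ('G'): step: R->3, L=4; G->plug->B->R->G->L->A->refl->E->L'->H->R'->H->plug->H
Char 4 ('B'): step: R->4, L=4; B->plug->G->R->G->L->A->refl->E->L'->H->R'->H->plug->H
Char 5 ('G'): step: R->5, L=4; G->plug->B->R->C->L->C->refl->B->L'->F->R'->F->plug->A
Char 6 ('C'): step: R->6, L=4; C->plug->C->R->H->L->E->refl->A->L'->G->R'->B->plug->G
Char 7 ('H'): step: R->7, L=4; H->plug->H->R->A->L->D->refl->H->L'->E->R'->E->plug->E
Char 8 ('C'): step: R->0, L->5 (L advanced); C->plug->C->R->C->L->E->refl->A->L'->E->R'->H->plug->H
Char 9 ('D'): step: R->1, L=5; D->plug->D->R->A->L->F->refl->G->L'->D->R'->G->plug->B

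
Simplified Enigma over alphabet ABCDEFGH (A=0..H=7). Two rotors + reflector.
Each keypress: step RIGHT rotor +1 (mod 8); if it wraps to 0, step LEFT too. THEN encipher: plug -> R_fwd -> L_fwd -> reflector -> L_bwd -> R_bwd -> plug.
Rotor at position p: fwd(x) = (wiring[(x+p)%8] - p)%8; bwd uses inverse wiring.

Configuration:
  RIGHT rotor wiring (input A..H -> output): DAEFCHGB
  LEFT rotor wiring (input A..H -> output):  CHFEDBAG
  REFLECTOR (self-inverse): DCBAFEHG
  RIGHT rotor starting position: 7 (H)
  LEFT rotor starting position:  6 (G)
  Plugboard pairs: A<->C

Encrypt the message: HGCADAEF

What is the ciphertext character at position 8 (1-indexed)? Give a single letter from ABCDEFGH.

Char 1 ('H'): step: R->0, L->7 (L advanced); H->plug->H->R->B->L->D->refl->A->L'->C->R'->E->plug->E
Char 2 ('G'): step: R->1, L=7; G->plug->G->R->A->L->H->refl->G->L'->D->R'->B->plug->B
Char 3 ('C'): step: R->2, L=7; C->plug->A->R->C->L->A->refl->D->L'->B->R'->G->plug->G
Char 4 ('A'): step: R->3, L=7; A->plug->C->R->E->L->F->refl->E->L'->F->R'->G->plug->G
Char 5 ('D'): step: R->4, L=7; D->plug->D->R->F->L->E->refl->F->L'->E->R'->F->plug->F
Char 6 ('A'): step: R->5, L=7; A->plug->C->R->E->L->F->refl->E->L'->F->R'->H->plug->H
Char 7 ('E'): step: R->6, L=7; E->plug->E->R->G->L->C->refl->B->L'->H->R'->F->plug->F
Char 8 ('F'): step: R->7, L=7; F->plug->F->R->D->L->G->refl->H->L'->A->R'->G->plug->G

G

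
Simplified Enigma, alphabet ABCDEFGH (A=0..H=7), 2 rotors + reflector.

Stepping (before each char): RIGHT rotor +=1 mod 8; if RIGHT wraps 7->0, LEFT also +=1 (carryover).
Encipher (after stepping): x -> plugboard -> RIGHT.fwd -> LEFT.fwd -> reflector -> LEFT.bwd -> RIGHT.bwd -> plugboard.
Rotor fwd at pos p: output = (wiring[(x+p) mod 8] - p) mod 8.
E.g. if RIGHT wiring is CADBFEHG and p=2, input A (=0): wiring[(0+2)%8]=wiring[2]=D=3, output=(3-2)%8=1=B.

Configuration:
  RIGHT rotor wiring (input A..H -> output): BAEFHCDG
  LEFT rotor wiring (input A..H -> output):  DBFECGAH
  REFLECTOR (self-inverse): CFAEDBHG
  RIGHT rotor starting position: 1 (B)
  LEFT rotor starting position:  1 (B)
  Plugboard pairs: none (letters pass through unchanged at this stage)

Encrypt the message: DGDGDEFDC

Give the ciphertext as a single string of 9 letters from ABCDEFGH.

Answer: GFHFGDAGH

Derivation:
Char 1 ('D'): step: R->2, L=1; D->plug->D->R->A->L->A->refl->C->L'->H->R'->G->plug->G
Char 2 ('G'): step: R->3, L=1; G->plug->G->R->F->L->H->refl->G->L'->G->R'->F->plug->F
Char 3 ('D'): step: R->4, L=1; D->plug->D->R->C->L->D->refl->E->L'->B->R'->H->plug->H
Char 4 ('G'): step: R->5, L=1; G->plug->G->R->A->L->A->refl->C->L'->H->R'->F->plug->F
Char 5 ('D'): step: R->6, L=1; D->plug->D->R->C->L->D->refl->E->L'->B->R'->G->plug->G
Char 6 ('E'): step: R->7, L=1; E->plug->E->R->G->L->G->refl->H->L'->F->R'->D->plug->D
Char 7 ('F'): step: R->0, L->2 (L advanced); F->plug->F->R->C->L->A->refl->C->L'->B->R'->A->plug->A
Char 8 ('D'): step: R->1, L=2; D->plug->D->R->G->L->B->refl->F->L'->F->R'->G->plug->G
Char 9 ('C'): step: R->2, L=2; C->plug->C->R->F->L->F->refl->B->L'->G->R'->H->plug->H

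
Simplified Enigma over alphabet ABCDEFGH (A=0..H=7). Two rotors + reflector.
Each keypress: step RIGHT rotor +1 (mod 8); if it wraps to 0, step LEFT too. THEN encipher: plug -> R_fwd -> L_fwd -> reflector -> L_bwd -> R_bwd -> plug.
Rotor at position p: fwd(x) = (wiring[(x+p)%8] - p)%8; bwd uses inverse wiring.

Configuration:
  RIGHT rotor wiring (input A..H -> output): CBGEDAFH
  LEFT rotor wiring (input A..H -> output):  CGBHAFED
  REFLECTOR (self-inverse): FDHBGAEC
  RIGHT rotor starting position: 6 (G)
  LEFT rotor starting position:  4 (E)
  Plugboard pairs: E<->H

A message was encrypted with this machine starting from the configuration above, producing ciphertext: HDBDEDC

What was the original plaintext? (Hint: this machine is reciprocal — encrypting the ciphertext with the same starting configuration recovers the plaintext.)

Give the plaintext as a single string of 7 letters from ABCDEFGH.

Answer: BEDCBED

Derivation:
Char 1 ('H'): step: R->7, L=4; H->plug->E->R->F->L->C->refl->H->L'->D->R'->B->plug->B
Char 2 ('D'): step: R->0, L->5 (L advanced); D->plug->D->R->E->L->B->refl->D->L'->H->R'->H->plug->E
Char 3 ('B'): step: R->1, L=5; B->plug->B->R->F->L->E->refl->G->L'->C->R'->D->plug->D
Char 4 ('D'): step: R->2, L=5; D->plug->D->R->G->L->C->refl->H->L'->B->R'->C->plug->C
Char 5 ('E'): step: R->3, L=5; E->plug->H->R->D->L->F->refl->A->L'->A->R'->B->plug->B
Char 6 ('D'): step: R->4, L=5; D->plug->D->R->D->L->F->refl->A->L'->A->R'->H->plug->E
Char 7 ('C'): step: R->5, L=5; C->plug->C->R->C->L->G->refl->E->L'->F->R'->D->plug->D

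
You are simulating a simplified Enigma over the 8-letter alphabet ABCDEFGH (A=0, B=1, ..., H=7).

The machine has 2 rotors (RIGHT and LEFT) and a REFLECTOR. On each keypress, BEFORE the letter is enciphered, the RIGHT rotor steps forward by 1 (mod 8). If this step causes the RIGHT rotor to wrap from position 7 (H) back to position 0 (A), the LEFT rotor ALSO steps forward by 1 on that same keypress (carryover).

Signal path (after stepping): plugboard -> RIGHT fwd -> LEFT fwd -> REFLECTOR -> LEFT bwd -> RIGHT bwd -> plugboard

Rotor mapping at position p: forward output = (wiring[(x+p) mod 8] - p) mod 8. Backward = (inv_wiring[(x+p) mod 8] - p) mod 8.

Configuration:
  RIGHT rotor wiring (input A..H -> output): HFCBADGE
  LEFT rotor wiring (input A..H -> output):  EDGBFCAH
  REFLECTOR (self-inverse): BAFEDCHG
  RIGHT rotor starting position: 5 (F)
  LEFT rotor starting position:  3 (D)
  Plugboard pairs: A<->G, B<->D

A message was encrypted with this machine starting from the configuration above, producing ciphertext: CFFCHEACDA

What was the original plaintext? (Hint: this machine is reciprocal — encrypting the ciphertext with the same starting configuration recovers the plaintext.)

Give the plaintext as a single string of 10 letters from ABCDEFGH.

Char 1 ('C'): step: R->6, L=3; C->plug->C->R->B->L->C->refl->F->L'->D->R'->F->plug->F
Char 2 ('F'): step: R->7, L=3; F->plug->F->R->B->L->C->refl->F->L'->D->R'->D->plug->B
Char 3 ('F'): step: R->0, L->4 (L advanced); F->plug->F->R->D->L->D->refl->E->L'->C->R'->C->plug->C
Char 4 ('C'): step: R->1, L=4; C->plug->C->R->A->L->B->refl->A->L'->E->R'->A->plug->G
Char 5 ('H'): step: R->2, L=4; H->plug->H->R->D->L->D->refl->E->L'->C->R'->F->plug->F
Char 6 ('E'): step: R->3, L=4; E->plug->E->R->B->L->G->refl->H->L'->F->R'->B->plug->D
Char 7 ('A'): step: R->4, L=4; A->plug->G->R->G->L->C->refl->F->L'->H->R'->B->plug->D
Char 8 ('C'): step: R->5, L=4; C->plug->C->R->H->L->F->refl->C->L'->G->R'->A->plug->G
Char 9 ('D'): step: R->6, L=4; D->plug->B->R->G->L->C->refl->F->L'->H->R'->D->plug->B
Char 10 ('A'): step: R->7, L=4; A->plug->G->R->E->L->A->refl->B->L'->A->R'->B->plug->D

Answer: FBCGFDDGBD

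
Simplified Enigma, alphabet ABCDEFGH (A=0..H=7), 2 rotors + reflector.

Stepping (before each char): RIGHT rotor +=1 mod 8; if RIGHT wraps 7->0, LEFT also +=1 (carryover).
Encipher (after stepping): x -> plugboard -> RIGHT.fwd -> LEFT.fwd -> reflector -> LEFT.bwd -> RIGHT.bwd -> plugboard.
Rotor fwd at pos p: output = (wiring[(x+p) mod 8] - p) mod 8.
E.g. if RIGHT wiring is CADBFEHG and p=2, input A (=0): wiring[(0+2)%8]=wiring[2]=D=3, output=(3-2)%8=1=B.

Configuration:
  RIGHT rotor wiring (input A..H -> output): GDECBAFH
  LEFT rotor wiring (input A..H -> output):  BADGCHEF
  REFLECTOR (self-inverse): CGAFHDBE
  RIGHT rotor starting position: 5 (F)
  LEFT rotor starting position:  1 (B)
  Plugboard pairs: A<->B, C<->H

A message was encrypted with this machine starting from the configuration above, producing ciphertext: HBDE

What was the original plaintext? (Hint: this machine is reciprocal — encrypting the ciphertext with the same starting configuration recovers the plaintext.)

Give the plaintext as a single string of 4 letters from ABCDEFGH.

Answer: ECHD

Derivation:
Char 1 ('H'): step: R->6, L=1; H->plug->C->R->A->L->H->refl->E->L'->G->R'->E->plug->E
Char 2 ('B'): step: R->7, L=1; B->plug->A->R->A->L->H->refl->E->L'->G->R'->H->plug->C
Char 3 ('D'): step: R->0, L->2 (L advanced); D->plug->D->R->C->L->A->refl->C->L'->E->R'->C->plug->H
Char 4 ('E'): step: R->1, L=2; E->plug->E->R->H->L->G->refl->B->L'->A->R'->D->plug->D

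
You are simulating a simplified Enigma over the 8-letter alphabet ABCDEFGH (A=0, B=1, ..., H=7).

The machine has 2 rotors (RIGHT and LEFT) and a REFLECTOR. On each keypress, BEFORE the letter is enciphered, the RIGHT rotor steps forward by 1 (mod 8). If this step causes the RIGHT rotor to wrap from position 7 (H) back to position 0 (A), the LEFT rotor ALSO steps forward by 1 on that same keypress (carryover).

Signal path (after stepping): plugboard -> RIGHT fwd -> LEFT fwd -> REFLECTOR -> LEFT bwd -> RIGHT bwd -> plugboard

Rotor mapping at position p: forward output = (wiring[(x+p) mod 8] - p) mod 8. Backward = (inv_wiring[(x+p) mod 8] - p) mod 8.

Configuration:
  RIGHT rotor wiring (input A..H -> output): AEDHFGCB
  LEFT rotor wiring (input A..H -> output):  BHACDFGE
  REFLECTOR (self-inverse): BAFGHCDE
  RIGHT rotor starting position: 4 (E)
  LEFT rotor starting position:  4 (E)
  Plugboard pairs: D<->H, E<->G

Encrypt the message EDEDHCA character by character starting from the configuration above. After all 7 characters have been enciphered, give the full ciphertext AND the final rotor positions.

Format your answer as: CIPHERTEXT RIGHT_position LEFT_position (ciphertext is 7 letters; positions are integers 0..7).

Answer: CHCACDG 3 5

Derivation:
Char 1 ('E'): step: R->5, L=4; E->plug->G->R->C->L->C->refl->F->L'->E->R'->C->plug->C
Char 2 ('D'): step: R->6, L=4; D->plug->H->R->A->L->H->refl->E->L'->G->R'->D->plug->H
Char 3 ('E'): step: R->7, L=4; E->plug->G->R->H->L->G->refl->D->L'->F->R'->C->plug->C
Char 4 ('D'): step: R->0, L->5 (L advanced); D->plug->H->R->B->L->B->refl->A->L'->A->R'->A->plug->A
Char 5 ('H'): step: R->1, L=5; H->plug->D->R->E->L->C->refl->F->L'->G->R'->C->plug->C
Char 6 ('C'): step: R->2, L=5; C->plug->C->R->D->L->E->refl->H->L'->C->R'->H->plug->D
Char 7 ('A'): step: R->3, L=5; A->plug->A->R->E->L->C->refl->F->L'->G->R'->E->plug->G
Final: ciphertext=CHCACDG, RIGHT=3, LEFT=5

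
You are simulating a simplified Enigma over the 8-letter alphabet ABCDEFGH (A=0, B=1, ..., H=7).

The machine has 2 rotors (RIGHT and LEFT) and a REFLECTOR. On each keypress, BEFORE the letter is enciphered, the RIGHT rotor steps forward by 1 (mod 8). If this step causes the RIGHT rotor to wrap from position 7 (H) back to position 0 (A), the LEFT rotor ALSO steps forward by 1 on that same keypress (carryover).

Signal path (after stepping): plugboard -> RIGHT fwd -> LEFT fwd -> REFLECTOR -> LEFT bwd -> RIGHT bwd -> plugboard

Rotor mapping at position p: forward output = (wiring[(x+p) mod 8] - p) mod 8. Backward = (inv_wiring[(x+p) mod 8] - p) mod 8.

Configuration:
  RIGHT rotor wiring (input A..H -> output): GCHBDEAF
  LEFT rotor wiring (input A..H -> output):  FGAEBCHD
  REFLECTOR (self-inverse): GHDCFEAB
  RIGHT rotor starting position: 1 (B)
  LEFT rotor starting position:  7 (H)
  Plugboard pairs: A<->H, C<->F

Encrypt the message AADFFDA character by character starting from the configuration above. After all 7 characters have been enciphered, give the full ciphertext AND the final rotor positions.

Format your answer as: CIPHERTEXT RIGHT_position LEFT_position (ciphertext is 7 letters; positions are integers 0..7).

Char 1 ('A'): step: R->2, L=7; A->plug->H->R->A->L->E->refl->F->L'->E->R'->G->plug->G
Char 2 ('A'): step: R->3, L=7; A->plug->H->R->E->L->F->refl->E->L'->A->R'->B->plug->B
Char 3 ('D'): step: R->4, L=7; D->plug->D->R->B->L->G->refl->A->L'->H->R'->A->plug->H
Char 4 ('F'): step: R->5, L=7; F->plug->C->R->A->L->E->refl->F->L'->E->R'->G->plug->G
Char 5 ('F'): step: R->6, L=7; F->plug->C->R->A->L->E->refl->F->L'->E->R'->D->plug->D
Char 6 ('D'): step: R->7, L=7; D->plug->D->R->A->L->E->refl->F->L'->E->R'->F->plug->C
Char 7 ('A'): step: R->0, L->0 (L advanced); A->plug->H->R->F->L->C->refl->D->L'->H->R'->C->plug->F
Final: ciphertext=GBHGDCF, RIGHT=0, LEFT=0

Answer: GBHGDCF 0 0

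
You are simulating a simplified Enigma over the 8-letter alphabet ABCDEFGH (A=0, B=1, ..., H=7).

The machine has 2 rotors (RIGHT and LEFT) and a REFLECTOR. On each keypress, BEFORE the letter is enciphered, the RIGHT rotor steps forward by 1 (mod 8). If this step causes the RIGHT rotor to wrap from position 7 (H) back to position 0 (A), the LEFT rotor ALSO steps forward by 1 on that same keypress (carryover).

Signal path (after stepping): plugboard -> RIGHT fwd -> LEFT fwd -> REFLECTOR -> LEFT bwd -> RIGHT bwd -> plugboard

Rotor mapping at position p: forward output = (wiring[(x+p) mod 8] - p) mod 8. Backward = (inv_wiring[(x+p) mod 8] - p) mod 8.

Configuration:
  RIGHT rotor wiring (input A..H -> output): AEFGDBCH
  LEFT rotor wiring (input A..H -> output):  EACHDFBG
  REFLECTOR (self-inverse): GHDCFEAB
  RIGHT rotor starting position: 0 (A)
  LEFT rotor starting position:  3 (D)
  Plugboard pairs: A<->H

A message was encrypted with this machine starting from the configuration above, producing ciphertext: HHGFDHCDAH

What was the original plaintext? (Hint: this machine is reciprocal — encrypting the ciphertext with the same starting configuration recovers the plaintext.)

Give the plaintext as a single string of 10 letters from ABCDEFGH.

Char 1 ('H'): step: R->1, L=3; H->plug->A->R->D->L->G->refl->A->L'->B->R'->F->plug->F
Char 2 ('H'): step: R->2, L=3; H->plug->A->R->D->L->G->refl->A->L'->B->R'->C->plug->C
Char 3 ('G'): step: R->3, L=3; G->plug->G->R->B->L->A->refl->G->L'->D->R'->A->plug->H
Char 4 ('F'): step: R->4, L=3; F->plug->F->R->A->L->E->refl->F->L'->G->R'->C->plug->C
Char 5 ('D'): step: R->5, L=3; D->plug->D->R->D->L->G->refl->A->L'->B->R'->G->plug->G
Char 6 ('H'): step: R->6, L=3; H->plug->A->R->E->L->D->refl->C->L'->C->R'->C->plug->C
Char 7 ('C'): step: R->7, L=3; C->plug->C->R->F->L->B->refl->H->L'->H->R'->E->plug->E
Char 8 ('D'): step: R->0, L->4 (L advanced); D->plug->D->R->G->L->G->refl->A->L'->E->R'->B->plug->B
Char 9 ('A'): step: R->1, L=4; A->plug->H->R->H->L->D->refl->C->L'->D->R'->A->plug->H
Char 10 ('H'): step: R->2, L=4; H->plug->A->R->D->L->C->refl->D->L'->H->R'->D->plug->D

Answer: FCHCGCEBHD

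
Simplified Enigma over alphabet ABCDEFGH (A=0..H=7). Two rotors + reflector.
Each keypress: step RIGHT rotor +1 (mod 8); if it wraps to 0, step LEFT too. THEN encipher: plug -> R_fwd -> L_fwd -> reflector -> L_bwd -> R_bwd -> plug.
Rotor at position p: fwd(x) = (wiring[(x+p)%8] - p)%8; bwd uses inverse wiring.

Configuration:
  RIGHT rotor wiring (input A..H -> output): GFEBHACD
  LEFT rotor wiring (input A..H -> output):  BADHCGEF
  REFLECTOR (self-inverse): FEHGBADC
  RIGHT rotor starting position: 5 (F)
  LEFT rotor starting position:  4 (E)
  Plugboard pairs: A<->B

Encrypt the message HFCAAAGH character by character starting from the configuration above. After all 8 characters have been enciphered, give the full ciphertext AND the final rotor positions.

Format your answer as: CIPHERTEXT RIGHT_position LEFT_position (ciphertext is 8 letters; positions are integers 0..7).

Char 1 ('H'): step: R->6, L=4; H->plug->H->R->C->L->A->refl->F->L'->E->R'->A->plug->B
Char 2 ('F'): step: R->7, L=4; F->plug->F->R->A->L->G->refl->D->L'->H->R'->B->plug->A
Char 3 ('C'): step: R->0, L->5 (L advanced); C->plug->C->R->E->L->D->refl->G->L'->F->R'->B->plug->A
Char 4 ('A'): step: R->1, L=5; A->plug->B->R->D->L->E->refl->B->L'->A->R'->C->plug->C
Char 5 ('A'): step: R->2, L=5; A->plug->B->R->H->L->F->refl->A->L'->C->R'->A->plug->B
Char 6 ('A'): step: R->3, L=5; A->plug->B->R->E->L->D->refl->G->L'->F->R'->C->plug->C
Char 7 ('G'): step: R->4, L=5; G->plug->G->R->A->L->B->refl->E->L'->D->R'->A->plug->B
Char 8 ('H'): step: R->5, L=5; H->plug->H->R->C->L->A->refl->F->L'->H->R'->F->plug->F
Final: ciphertext=BAACBCBF, RIGHT=5, LEFT=5

Answer: BAACBCBF 5 5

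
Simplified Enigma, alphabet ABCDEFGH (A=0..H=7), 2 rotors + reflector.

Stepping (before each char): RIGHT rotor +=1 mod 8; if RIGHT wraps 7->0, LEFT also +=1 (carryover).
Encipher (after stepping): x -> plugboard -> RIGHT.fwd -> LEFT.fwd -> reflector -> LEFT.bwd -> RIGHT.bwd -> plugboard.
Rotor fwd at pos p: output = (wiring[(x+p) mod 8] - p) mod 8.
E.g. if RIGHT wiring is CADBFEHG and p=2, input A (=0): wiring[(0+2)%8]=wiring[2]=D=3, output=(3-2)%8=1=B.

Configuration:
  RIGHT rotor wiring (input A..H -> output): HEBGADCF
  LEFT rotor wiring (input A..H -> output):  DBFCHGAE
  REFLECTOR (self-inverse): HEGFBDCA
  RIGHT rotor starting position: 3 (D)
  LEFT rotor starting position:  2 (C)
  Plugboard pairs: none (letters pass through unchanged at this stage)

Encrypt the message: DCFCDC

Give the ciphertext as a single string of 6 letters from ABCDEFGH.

Char 1 ('D'): step: R->4, L=2; D->plug->D->R->B->L->A->refl->H->L'->H->R'->B->plug->B
Char 2 ('C'): step: R->5, L=2; C->plug->C->R->A->L->D->refl->F->L'->C->R'->D->plug->D
Char 3 ('F'): step: R->6, L=2; F->plug->F->R->A->L->D->refl->F->L'->C->R'->G->plug->G
Char 4 ('C'): step: R->7, L=2; C->plug->C->R->F->L->C->refl->G->L'->E->R'->G->plug->G
Char 5 ('D'): step: R->0, L->3 (L advanced); D->plug->D->R->G->L->G->refl->C->L'->H->R'->A->plug->A
Char 6 ('C'): step: R->1, L=3; C->plug->C->R->F->L->A->refl->H->L'->A->R'->B->plug->B

Answer: BDGGAB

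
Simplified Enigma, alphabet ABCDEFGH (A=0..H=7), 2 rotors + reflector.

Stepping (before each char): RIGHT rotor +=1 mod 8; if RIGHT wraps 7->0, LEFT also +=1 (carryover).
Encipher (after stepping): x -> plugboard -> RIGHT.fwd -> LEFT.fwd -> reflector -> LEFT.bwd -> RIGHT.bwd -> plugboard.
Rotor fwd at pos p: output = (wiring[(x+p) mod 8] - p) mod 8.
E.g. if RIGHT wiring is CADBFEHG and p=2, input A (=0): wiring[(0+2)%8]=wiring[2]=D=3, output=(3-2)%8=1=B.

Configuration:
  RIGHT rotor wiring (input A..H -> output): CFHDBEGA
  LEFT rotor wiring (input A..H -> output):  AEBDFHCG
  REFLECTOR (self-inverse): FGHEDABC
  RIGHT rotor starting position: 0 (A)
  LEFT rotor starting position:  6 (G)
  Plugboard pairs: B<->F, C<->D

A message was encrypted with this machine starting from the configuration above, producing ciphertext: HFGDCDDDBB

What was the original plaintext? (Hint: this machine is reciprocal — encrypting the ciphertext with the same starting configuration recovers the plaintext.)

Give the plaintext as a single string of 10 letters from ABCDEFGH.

Answer: BAFEFABBHC

Derivation:
Char 1 ('H'): step: R->1, L=6; H->plug->H->R->B->L->A->refl->F->L'->F->R'->F->plug->B
Char 2 ('F'): step: R->2, L=6; F->plug->B->R->B->L->A->refl->F->L'->F->R'->A->plug->A
Char 3 ('G'): step: R->3, L=6; G->plug->G->R->C->L->C->refl->H->L'->G->R'->B->plug->F
Char 4 ('D'): step: R->4, L=6; D->plug->C->R->C->L->C->refl->H->L'->G->R'->E->plug->E
Char 5 ('C'): step: R->5, L=6; C->plug->D->R->F->L->F->refl->A->L'->B->R'->B->plug->F
Char 6 ('D'): step: R->6, L=6; D->plug->C->R->E->L->D->refl->E->L'->A->R'->A->plug->A
Char 7 ('D'): step: R->7, L=6; D->plug->C->R->G->L->H->refl->C->L'->C->R'->F->plug->B
Char 8 ('D'): step: R->0, L->7 (L advanced); D->plug->C->R->H->L->D->refl->E->L'->E->R'->F->plug->B
Char 9 ('B'): step: R->1, L=7; B->plug->F->R->F->L->G->refl->B->L'->B->R'->H->plug->H
Char 10 ('B'): step: R->2, L=7; B->plug->F->R->G->L->A->refl->F->L'->C->R'->D->plug->C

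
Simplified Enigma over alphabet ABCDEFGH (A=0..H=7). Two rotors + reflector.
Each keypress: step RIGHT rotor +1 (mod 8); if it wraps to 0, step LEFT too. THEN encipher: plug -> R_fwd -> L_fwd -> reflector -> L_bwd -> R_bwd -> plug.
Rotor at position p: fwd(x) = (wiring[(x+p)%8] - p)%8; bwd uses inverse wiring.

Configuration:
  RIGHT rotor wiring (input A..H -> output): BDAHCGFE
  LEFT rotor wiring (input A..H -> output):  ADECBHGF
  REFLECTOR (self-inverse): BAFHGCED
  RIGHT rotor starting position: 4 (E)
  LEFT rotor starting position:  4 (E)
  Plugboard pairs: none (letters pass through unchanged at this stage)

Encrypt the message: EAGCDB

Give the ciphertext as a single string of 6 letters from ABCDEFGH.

Char 1 ('E'): step: R->5, L=4; E->plug->E->R->G->L->A->refl->B->L'->D->R'->F->plug->F
Char 2 ('A'): step: R->6, L=4; A->plug->A->R->H->L->G->refl->E->L'->E->R'->G->plug->G
Char 3 ('G'): step: R->7, L=4; G->plug->G->R->H->L->G->refl->E->L'->E->R'->C->plug->C
Char 4 ('C'): step: R->0, L->5 (L advanced); C->plug->C->R->A->L->C->refl->F->L'->G->R'->F->plug->F
Char 5 ('D'): step: R->1, L=5; D->plug->D->R->B->L->B->refl->A->L'->C->R'->A->plug->A
Char 6 ('B'): step: R->2, L=5; B->plug->B->R->F->L->H->refl->D->L'->D->R'->E->plug->E

Answer: FGCFAE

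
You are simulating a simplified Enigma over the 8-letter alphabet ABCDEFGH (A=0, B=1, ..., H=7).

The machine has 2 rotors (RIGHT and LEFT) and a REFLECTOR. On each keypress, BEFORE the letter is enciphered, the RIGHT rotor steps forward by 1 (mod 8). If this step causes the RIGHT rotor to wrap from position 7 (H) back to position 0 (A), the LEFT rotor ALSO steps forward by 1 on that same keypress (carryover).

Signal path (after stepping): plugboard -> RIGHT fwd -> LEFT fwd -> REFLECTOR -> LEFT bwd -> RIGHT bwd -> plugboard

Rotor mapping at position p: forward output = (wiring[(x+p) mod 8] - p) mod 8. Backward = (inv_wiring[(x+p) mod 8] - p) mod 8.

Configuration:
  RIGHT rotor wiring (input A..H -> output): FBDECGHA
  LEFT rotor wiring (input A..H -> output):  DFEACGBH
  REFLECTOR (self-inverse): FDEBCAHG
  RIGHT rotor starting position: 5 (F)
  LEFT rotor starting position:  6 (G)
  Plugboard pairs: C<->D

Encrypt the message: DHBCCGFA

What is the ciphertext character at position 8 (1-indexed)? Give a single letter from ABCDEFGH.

Char 1 ('D'): step: R->6, L=6; D->plug->C->R->H->L->A->refl->F->L'->C->R'->B->plug->B
Char 2 ('H'): step: R->7, L=6; H->plug->H->R->A->L->D->refl->B->L'->B->R'->A->plug->A
Char 3 ('B'): step: R->0, L->7 (L advanced); B->plug->B->R->B->L->E->refl->C->L'->H->R'->G->plug->G
Char 4 ('C'): step: R->1, L=7; C->plug->D->R->B->L->E->refl->C->L'->H->R'->G->plug->G
Char 5 ('C'): step: R->2, L=7; C->plug->D->R->E->L->B->refl->D->L'->F->R'->E->plug->E
Char 6 ('G'): step: R->3, L=7; G->plug->G->R->G->L->H->refl->G->L'->C->R'->F->plug->F
Char 7 ('F'): step: R->4, L=7; F->plug->F->R->F->L->D->refl->B->L'->E->R'->D->plug->C
Char 8 ('A'): step: R->5, L=7; A->plug->A->R->B->L->E->refl->C->L'->H->R'->G->plug->G

G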